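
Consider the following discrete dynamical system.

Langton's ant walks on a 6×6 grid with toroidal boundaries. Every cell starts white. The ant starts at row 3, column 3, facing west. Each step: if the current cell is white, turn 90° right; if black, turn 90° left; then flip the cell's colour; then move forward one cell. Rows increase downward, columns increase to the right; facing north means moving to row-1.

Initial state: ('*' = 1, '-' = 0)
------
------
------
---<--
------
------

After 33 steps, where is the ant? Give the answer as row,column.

4,5

gen 0: ------
------
------
---<--
------
------
gen 1: ------
------
---^--
---*--
------
------
gen 2: ------
------
---*>-
---*--
------
------
gen 3: ------
------
---**-
---*v-
------
------
gen 4: ------
------
---**-
---<*-
------
------
gen 5: ------
------
---**-
----*-
---v--
------
gen 6: ------
------
---**-
----*-
--<*--
------
gen 7: ------
------
---**-
--^-*-
--**--
------
gen 8: ------
------
---**-
--*>*-
--**--
------
gen 9: ------
------
---**-
--***-
--*v--
------
gen 10: ------
------
---**-
--***-
--*->-
------
gen 11: ------
------
---**-
--***-
--*-*-
----v-
gen 12: ------
------
---**-
--***-
--*-*-
---<*-
gen 13: ------
------
---**-
--***-
--*^*-
---**-
gen 14: ------
------
---**-
--***-
--**>-
---**-
gen 15: ------
------
---**-
--**^-
--**--
---**-
gen 16: ------
------
---**-
--*<--
--**--
---**-
gen 17: ------
------
---**-
--*---
--*v--
---**-
gen 18: ------
------
---**-
--*---
--*->-
---**-
gen 19: ------
------
---**-
--*---
--*-*-
---*v-
gen 20: ------
------
---**-
--*---
--*-*-
---*->
gen 21: -----v
------
---**-
--*---
--*-*-
---*-*
gen 22: ----<*
------
---**-
--*---
--*-*-
---*-*
gen 23: ----**
------
---**-
--*---
--*-*-
---*^*
gen 24: ----**
------
---**-
--*---
--*-*-
---**>
gen 25: ----**
------
---**-
--*---
--*-*^
---**-
gen 26: ----**
------
---**-
--*---
>-*-**
---**-
gen 27: ----**
------
---**-
--*---
*-*-**
v--**-
gen 28: ----**
------
---**-
--*---
*-*-**
*--**<
gen 29: ----**
------
---**-
--*---
*-*-*^
*--***
gen 30: ----**
------
---**-
--*---
*-*-<-
*--***
gen 31: ----**
------
---**-
--*---
*-*---
*--*v*
gen 32: ----**
------
---**-
--*---
*-*---
*--*->
gen 33: ----**
------
---**-
--*---
*-*--^
*--*--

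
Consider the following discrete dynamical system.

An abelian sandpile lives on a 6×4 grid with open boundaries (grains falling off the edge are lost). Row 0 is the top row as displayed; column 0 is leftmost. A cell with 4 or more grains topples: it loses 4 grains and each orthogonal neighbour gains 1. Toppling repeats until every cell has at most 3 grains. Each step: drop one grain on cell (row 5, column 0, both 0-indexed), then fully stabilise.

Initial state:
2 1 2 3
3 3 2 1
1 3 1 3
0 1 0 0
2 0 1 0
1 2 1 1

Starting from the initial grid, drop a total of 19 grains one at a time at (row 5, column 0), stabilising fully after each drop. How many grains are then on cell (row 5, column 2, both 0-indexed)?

gen 0: 2 1 2 3
3 3 2 1
1 3 1 3
0 1 0 0
2 0 1 0
1 2 1 1
gen 1: 2 1 2 3
3 3 2 1
1 3 1 3
0 1 0 0
2 0 1 0
2 2 1 1
gen 2: 2 1 2 3
3 3 2 1
1 3 1 3
0 1 0 0
2 0 1 0
3 2 1 1
gen 3: 2 1 2 3
3 3 2 1
1 3 1 3
0 1 0 0
3 0 1 0
0 3 1 1
gen 4: 2 1 2 3
3 3 2 1
1 3 1 3
0 1 0 0
3 0 1 0
1 3 1 1
gen 5: 2 1 2 3
3 3 2 1
1 3 1 3
0 1 0 0
3 0 1 0
2 3 1 1
gen 6: 2 1 2 3
3 3 2 1
1 3 1 3
0 1 0 0
3 0 1 0
3 3 1 1
gen 7: 2 1 2 3
3 3 2 1
1 3 1 3
1 1 0 0
0 2 1 0
2 0 2 1
gen 8: 2 1 2 3
3 3 2 1
1 3 1 3
1 1 0 0
0 2 1 0
3 0 2 1
gen 9: 2 1 2 3
3 3 2 1
1 3 1 3
1 1 0 0
1 2 1 0
0 1 2 1
gen 10: 2 1 2 3
3 3 2 1
1 3 1 3
1 1 0 0
1 2 1 0
1 1 2 1
gen 11: 2 1 2 3
3 3 2 1
1 3 1 3
1 1 0 0
1 2 1 0
2 1 2 1
gen 12: 2 1 2 3
3 3 2 1
1 3 1 3
1 1 0 0
1 2 1 0
3 1 2 1
gen 13: 2 1 2 3
3 3 2 1
1 3 1 3
1 1 0 0
2 2 1 0
0 2 2 1
gen 14: 2 1 2 3
3 3 2 1
1 3 1 3
1 1 0 0
2 2 1 0
1 2 2 1
gen 15: 2 1 2 3
3 3 2 1
1 3 1 3
1 1 0 0
2 2 1 0
2 2 2 1
gen 16: 2 1 2 3
3 3 2 1
1 3 1 3
1 1 0 0
2 2 1 0
3 2 2 1
gen 17: 2 1 2 3
3 3 2 1
1 3 1 3
1 1 0 0
3 2 1 0
0 3 2 1
gen 18: 2 1 2 3
3 3 2 1
1 3 1 3
1 1 0 0
3 2 1 0
1 3 2 1
gen 19: 2 1 2 3
3 3 2 1
1 3 1 3
1 1 0 0
3 2 1 0
2 3 2 1

2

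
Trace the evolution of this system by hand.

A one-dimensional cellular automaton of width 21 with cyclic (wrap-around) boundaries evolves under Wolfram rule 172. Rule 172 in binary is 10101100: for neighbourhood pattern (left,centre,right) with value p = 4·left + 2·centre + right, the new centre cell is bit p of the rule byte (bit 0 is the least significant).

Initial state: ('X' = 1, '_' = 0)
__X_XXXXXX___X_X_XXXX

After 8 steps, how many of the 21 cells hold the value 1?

gen 0: __X_XXXXXX___X_X_XXXX
gen 1: __XXXXXXX____XXXXXXX_
gen 2: __XXXXXX_____XXXXXX__
gen 3: __XXXXX______XXXXX___
gen 4: __XXXX_______XXXX____
gen 5: __XXX________XXX_____
gen 6: __XX_________XX______
gen 7: __X__________X_______
gen 8: __X__________X_______

2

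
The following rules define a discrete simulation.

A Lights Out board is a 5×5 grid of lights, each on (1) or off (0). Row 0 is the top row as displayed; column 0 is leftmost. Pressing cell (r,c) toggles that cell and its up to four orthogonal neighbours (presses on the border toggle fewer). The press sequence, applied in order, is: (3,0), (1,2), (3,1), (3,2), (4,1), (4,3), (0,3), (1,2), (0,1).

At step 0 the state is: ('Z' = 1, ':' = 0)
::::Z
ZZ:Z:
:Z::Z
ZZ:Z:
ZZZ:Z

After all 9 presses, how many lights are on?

13

gen 0: ::::Z
ZZ:Z:
:Z::Z
ZZ:Z:
ZZZ:Z
gen 1: ::::Z
ZZ:Z:
ZZ::Z
:::Z:
:ZZ:Z
gen 2: ::Z:Z
Z:Z::
ZZZ:Z
:::Z:
:ZZ:Z
gen 3: ::Z:Z
Z:Z::
Z:Z:Z
ZZZZ:
::Z:Z
gen 4: ::Z:Z
Z:Z::
Z:::Z
Z::::
::::Z
gen 5: ::Z:Z
Z:Z::
Z:::Z
ZZ:::
ZZZ:Z
gen 6: ::Z:Z
Z:Z::
Z:::Z
ZZ:Z:
ZZ:Z:
gen 7: :::Z:
Z:ZZ:
Z:::Z
ZZ:Z:
ZZ:Z:
gen 8: ::ZZ:
ZZ:::
Z:Z:Z
ZZ:Z:
ZZ:Z:
gen 9: ZZ:Z:
Z::::
Z:Z:Z
ZZ:Z:
ZZ:Z:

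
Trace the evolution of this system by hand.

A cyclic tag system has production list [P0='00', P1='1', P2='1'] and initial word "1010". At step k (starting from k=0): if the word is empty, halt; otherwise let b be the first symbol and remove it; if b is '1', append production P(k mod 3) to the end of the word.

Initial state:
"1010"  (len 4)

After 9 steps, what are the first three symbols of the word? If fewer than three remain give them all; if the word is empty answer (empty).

(empty)

gen 0: "1010"  (len 4)
gen 1: "01000"  (len 5)
gen 2: "1000"  (len 4)
gen 3: "0001"  (len 4)
gen 4: "001"  (len 3)
gen 5: "01"  (len 2)
gen 6: "1"  (len 1)
gen 7: "00"  (len 2)
gen 8: "0"  (len 1)
gen 9: (halted — word empty)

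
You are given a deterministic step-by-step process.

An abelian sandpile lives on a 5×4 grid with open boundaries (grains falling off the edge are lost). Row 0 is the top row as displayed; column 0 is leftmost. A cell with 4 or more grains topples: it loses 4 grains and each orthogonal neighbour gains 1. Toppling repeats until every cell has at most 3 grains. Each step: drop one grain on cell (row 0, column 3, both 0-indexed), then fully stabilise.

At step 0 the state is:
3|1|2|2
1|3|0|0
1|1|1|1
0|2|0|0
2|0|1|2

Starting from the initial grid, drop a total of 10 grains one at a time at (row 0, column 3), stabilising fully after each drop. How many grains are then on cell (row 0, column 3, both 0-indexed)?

[0] 3|1|2|2
1|3|0|0
1|1|1|1
0|2|0|0
2|0|1|2
[1] 3|1|2|3
1|3|0|0
1|1|1|1
0|2|0|0
2|0|1|2
[2] 3|1|3|0
1|3|0|1
1|1|1|1
0|2|0|0
2|0|1|2
[3] 3|1|3|1
1|3|0|1
1|1|1|1
0|2|0|0
2|0|1|2
[4] 3|1|3|2
1|3|0|1
1|1|1|1
0|2|0|0
2|0|1|2
[5] 3|1|3|3
1|3|0|1
1|1|1|1
0|2|0|0
2|0|1|2
[6] 3|2|0|1
1|3|1|2
1|1|1|1
0|2|0|0
2|0|1|2
[7] 3|2|0|2
1|3|1|2
1|1|1|1
0|2|0|0
2|0|1|2
[8] 3|2|0|3
1|3|1|2
1|1|1|1
0|2|0|0
2|0|1|2
[9] 3|2|1|0
1|3|1|3
1|1|1|1
0|2|0|0
2|0|1|2
[10] 3|2|1|1
1|3|1|3
1|1|1|1
0|2|0|0
2|0|1|2

1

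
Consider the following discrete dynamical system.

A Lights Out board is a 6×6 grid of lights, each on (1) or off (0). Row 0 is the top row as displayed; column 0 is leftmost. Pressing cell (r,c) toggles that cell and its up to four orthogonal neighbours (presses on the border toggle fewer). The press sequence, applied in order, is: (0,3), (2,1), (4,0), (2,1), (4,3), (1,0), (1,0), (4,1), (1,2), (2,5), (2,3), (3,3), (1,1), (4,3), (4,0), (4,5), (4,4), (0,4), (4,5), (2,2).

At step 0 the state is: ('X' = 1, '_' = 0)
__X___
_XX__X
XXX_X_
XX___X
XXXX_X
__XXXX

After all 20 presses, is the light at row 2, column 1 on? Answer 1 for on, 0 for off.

1

[0] __X___
_XX__X
XXX_X_
XX___X
XXXX_X
__XXXX
[1] ___XX_
_XXX_X
XXX_X_
XX___X
XXXX_X
__XXXX
[2] ___XX_
__XX_X
____X_
X____X
XXXX_X
__XXXX
[3] ___XX_
__XX_X
____X_
_____X
__XX_X
X_XXXX
[4] ___XX_
_XXX_X
XXX_X_
_X___X
__XX_X
X_XXXX
[5] ___XX_
_XXX_X
XXX_X_
_X_X_X
____XX
X_X_XX
[6] X__XX_
X_XX_X
_XX_X_
_X_X_X
____XX
X_X_XX
[7] ___XX_
_XXX_X
XXX_X_
_X_X_X
____XX
X_X_XX
[8] ___XX_
_XXX_X
XXX_X_
___X_X
XXX_XX
XXX_XX
[9] __XXX_
_____X
XX__X_
___X_X
XXX_XX
XXX_XX
[10] __XXX_
______
XX___X
___X__
XXX_XX
XXX_XX
[11] __XXX_
___X__
XXXXXX
______
XXX_XX
XXX_XX
[12] __XXX_
___X__
XXX_XX
__XXX_
XXXXXX
XXX_XX
[13] _XXXX_
XXXX__
X_X_XX
__XXX_
XXXXXX
XXX_XX
[14] _XXXX_
XXXX__
X_X_XX
__X_X_
XX___X
XXXXXX
[15] _XXXX_
XXXX__
X_X_XX
X_X_X_
_____X
_XXXXX
[16] _XXXX_
XXXX__
X_X_XX
X_X_XX
____X_
_XXXX_
[17] _XXXX_
XXXX__
X_X_XX
X_X__X
___X_X
_XXX__
[18] _XX__X
XXXXX_
X_X_XX
X_X__X
___X_X
_XXX__
[19] _XX__X
XXXXX_
X_X_XX
X_X___
___XX_
_XXX_X
[20] _XX__X
XX_XX_
XX_XXX
X_____
___XX_
_XXX_X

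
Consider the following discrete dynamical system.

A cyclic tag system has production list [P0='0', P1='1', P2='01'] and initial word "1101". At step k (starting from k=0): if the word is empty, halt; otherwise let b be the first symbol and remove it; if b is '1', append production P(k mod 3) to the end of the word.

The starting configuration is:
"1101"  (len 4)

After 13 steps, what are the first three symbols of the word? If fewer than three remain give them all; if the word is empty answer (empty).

1

k=0  "1101"  (len 4)
k=1  "1010"  (len 4)
k=2  "0101"  (len 4)
k=3  "101"  (len 3)
k=4  "010"  (len 3)
k=5  "10"  (len 2)
k=6  "001"  (len 3)
k=7  "01"  (len 2)
k=8  "1"  (len 1)
k=9  "01"  (len 2)
k=10  "1"  (len 1)
k=11  "1"  (len 1)
k=12  "01"  (len 2)
k=13  "1"  (len 1)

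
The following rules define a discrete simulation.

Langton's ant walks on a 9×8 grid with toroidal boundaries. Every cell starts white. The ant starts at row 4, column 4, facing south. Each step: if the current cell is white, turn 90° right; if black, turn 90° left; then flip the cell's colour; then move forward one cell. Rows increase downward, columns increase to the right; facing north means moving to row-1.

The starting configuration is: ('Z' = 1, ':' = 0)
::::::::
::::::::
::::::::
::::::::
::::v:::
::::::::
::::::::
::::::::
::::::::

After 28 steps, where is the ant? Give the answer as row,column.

2,6

gen 0: ::::::::
::::::::
::::::::
::::::::
::::v:::
::::::::
::::::::
::::::::
::::::::
gen 1: ::::::::
::::::::
::::::::
::::::::
:::<Z:::
::::::::
::::::::
::::::::
::::::::
gen 2: ::::::::
::::::::
::::::::
:::^::::
:::ZZ:::
::::::::
::::::::
::::::::
::::::::
gen 3: ::::::::
::::::::
::::::::
:::Z>:::
:::ZZ:::
::::::::
::::::::
::::::::
::::::::
gen 4: ::::::::
::::::::
::::::::
:::ZZ:::
:::Zv:::
::::::::
::::::::
::::::::
::::::::
gen 5: ::::::::
::::::::
::::::::
:::ZZ:::
:::Z:>::
::::::::
::::::::
::::::::
::::::::
gen 6: ::::::::
::::::::
::::::::
:::ZZ:::
:::Z:Z::
:::::v::
::::::::
::::::::
::::::::
gen 7: ::::::::
::::::::
::::::::
:::ZZ:::
:::Z:Z::
::::<Z::
::::::::
::::::::
::::::::
gen 8: ::::::::
::::::::
::::::::
:::ZZ:::
:::Z^Z::
::::ZZ::
::::::::
::::::::
::::::::
gen 9: ::::::::
::::::::
::::::::
:::ZZ:::
:::ZZ>::
::::ZZ::
::::::::
::::::::
::::::::
gen 10: ::::::::
::::::::
::::::::
:::ZZ^::
:::ZZ:::
::::ZZ::
::::::::
::::::::
::::::::
gen 11: ::::::::
::::::::
::::::::
:::ZZZ>:
:::ZZ:::
::::ZZ::
::::::::
::::::::
::::::::
gen 12: ::::::::
::::::::
::::::::
:::ZZZZ:
:::ZZ:v:
::::ZZ::
::::::::
::::::::
::::::::
gen 13: ::::::::
::::::::
::::::::
:::ZZZZ:
:::ZZ<Z:
::::ZZ::
::::::::
::::::::
::::::::
gen 14: ::::::::
::::::::
::::::::
:::ZZ^Z:
:::ZZZZ:
::::ZZ::
::::::::
::::::::
::::::::
gen 15: ::::::::
::::::::
::::::::
:::Z<:Z:
:::ZZZZ:
::::ZZ::
::::::::
::::::::
::::::::
gen 16: ::::::::
::::::::
::::::::
:::Z::Z:
:::ZvZZ:
::::ZZ::
::::::::
::::::::
::::::::
gen 17: ::::::::
::::::::
::::::::
:::Z::Z:
:::Z:>Z:
::::ZZ::
::::::::
::::::::
::::::::
gen 18: ::::::::
::::::::
::::::::
:::Z:^Z:
:::Z::Z:
::::ZZ::
::::::::
::::::::
::::::::
gen 19: ::::::::
::::::::
::::::::
:::Z:Z>:
:::Z::Z:
::::ZZ::
::::::::
::::::::
::::::::
gen 20: ::::::::
::::::::
::::::^:
:::Z:Z::
:::Z::Z:
::::ZZ::
::::::::
::::::::
::::::::
gen 21: ::::::::
::::::::
::::::Z>
:::Z:Z::
:::Z::Z:
::::ZZ::
::::::::
::::::::
::::::::
gen 22: ::::::::
::::::::
::::::ZZ
:::Z:Z:v
:::Z::Z:
::::ZZ::
::::::::
::::::::
::::::::
gen 23: ::::::::
::::::::
::::::ZZ
:::Z:Z<Z
:::Z::Z:
::::ZZ::
::::::::
::::::::
::::::::
gen 24: ::::::::
::::::::
::::::^Z
:::Z:ZZZ
:::Z::Z:
::::ZZ::
::::::::
::::::::
::::::::
gen 25: ::::::::
::::::::
:::::<:Z
:::Z:ZZZ
:::Z::Z:
::::ZZ::
::::::::
::::::::
::::::::
gen 26: ::::::::
:::::^::
:::::Z:Z
:::Z:ZZZ
:::Z::Z:
::::ZZ::
::::::::
::::::::
::::::::
gen 27: ::::::::
:::::Z>:
:::::Z:Z
:::Z:ZZZ
:::Z::Z:
::::ZZ::
::::::::
::::::::
::::::::
gen 28: ::::::::
:::::ZZ:
:::::ZvZ
:::Z:ZZZ
:::Z::Z:
::::ZZ::
::::::::
::::::::
::::::::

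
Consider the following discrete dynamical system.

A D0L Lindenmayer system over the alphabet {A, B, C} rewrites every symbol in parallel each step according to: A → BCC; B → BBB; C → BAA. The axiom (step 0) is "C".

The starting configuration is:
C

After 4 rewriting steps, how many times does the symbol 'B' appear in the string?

65

t=0: C
t=1: BAA
t=2: BBBBCCBCC
t=3: BBBBBBBBBBBBBAABAABBBBAABAA
t=4: BBBBBBBBBBBBBBBBBBBBBBBBBBBBBBBBBBBBBBBBCCBCCBBBBCCBCCBBBBBBBBBBBBBCCBCCBBBBCCBCC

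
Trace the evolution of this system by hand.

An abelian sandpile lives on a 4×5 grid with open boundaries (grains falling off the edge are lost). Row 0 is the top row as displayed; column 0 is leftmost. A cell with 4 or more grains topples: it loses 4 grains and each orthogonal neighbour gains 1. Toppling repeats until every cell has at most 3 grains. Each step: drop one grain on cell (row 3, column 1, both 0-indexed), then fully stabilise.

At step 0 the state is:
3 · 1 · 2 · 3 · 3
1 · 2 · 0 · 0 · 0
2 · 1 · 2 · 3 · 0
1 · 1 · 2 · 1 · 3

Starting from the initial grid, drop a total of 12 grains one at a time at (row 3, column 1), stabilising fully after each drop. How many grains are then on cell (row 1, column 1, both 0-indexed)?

[0] 3 · 1 · 2 · 3 · 3
1 · 2 · 0 · 0 · 0
2 · 1 · 2 · 3 · 0
1 · 1 · 2 · 1 · 3
[1] 3 · 1 · 2 · 3 · 3
1 · 2 · 0 · 0 · 0
2 · 1 · 2 · 3 · 0
1 · 2 · 2 · 1 · 3
[2] 3 · 1 · 2 · 3 · 3
1 · 2 · 0 · 0 · 0
2 · 1 · 2 · 3 · 0
1 · 3 · 2 · 1 · 3
[3] 3 · 1 · 2 · 3 · 3
1 · 2 · 0 · 0 · 0
2 · 2 · 2 · 3 · 0
2 · 0 · 3 · 1 · 3
[4] 3 · 1 · 2 · 3 · 3
1 · 2 · 0 · 0 · 0
2 · 2 · 2 · 3 · 0
2 · 1 · 3 · 1 · 3
[5] 3 · 1 · 2 · 3 · 3
1 · 2 · 0 · 0 · 0
2 · 2 · 2 · 3 · 0
2 · 2 · 3 · 1 · 3
[6] 3 · 1 · 2 · 3 · 3
1 · 2 · 0 · 0 · 0
2 · 2 · 2 · 3 · 0
2 · 3 · 3 · 1 · 3
[7] 3 · 1 · 2 · 3 · 3
1 · 2 · 0 · 0 · 0
2 · 3 · 3 · 3 · 0
3 · 1 · 0 · 2 · 3
[8] 3 · 1 · 2 · 3 · 3
1 · 2 · 0 · 0 · 0
2 · 3 · 3 · 3 · 0
3 · 2 · 0 · 2 · 3
[9] 3 · 1 · 2 · 3 · 3
1 · 2 · 0 · 0 · 0
2 · 3 · 3 · 3 · 0
3 · 3 · 0 · 2 · 3
[10] 3 · 1 · 2 · 3 · 3
2 · 3 · 1 · 1 · 0
0 · 2 · 1 · 0 · 1
1 · 2 · 2 · 3 · 3
[11] 3 · 1 · 2 · 3 · 3
2 · 3 · 1 · 1 · 0
0 · 2 · 1 · 0 · 1
1 · 3 · 2 · 3 · 3
[12] 3 · 1 · 2 · 3 · 3
2 · 3 · 1 · 1 · 0
0 · 3 · 1 · 0 · 1
2 · 0 · 3 · 3 · 3

3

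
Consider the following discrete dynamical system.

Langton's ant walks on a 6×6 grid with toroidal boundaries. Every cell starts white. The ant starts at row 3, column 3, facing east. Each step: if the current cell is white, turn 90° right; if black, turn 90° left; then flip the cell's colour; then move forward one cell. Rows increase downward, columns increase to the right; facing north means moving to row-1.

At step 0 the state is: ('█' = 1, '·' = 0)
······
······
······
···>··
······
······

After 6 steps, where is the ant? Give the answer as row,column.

[0] ······
······
······
···>··
······
······
[1] ······
······
······
···█··
···v··
······
[2] ······
······
······
···█··
··<█··
······
[3] ······
······
······
··^█··
··██··
······
[4] ······
······
······
··█>··
··██··
······
[5] ······
······
···^··
··█···
··██··
······
[6] ······
······
···█>·
··█···
··██··
······

2,4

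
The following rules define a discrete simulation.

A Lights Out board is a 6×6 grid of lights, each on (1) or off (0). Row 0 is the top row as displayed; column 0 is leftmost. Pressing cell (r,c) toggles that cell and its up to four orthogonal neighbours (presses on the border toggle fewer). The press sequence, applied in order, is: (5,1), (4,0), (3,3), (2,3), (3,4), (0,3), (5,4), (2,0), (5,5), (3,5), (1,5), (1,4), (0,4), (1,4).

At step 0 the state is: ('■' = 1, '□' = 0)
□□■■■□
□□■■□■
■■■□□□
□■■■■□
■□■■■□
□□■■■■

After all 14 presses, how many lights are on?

gen 0: □□■■■□
□□■■□■
■■■□□□
□■■■■□
■□■■■□
□□■■■■
gen 1: □□■■■□
□□■■□■
■■■□□□
□■■■■□
■■■■■□
■■□■■■
gen 2: □□■■■□
□□■■□■
■■■□□□
■■■■■□
□□■■■□
□■□■■■
gen 3: □□■■■□
□□■■□■
■■■■□□
■■□□□□
□□■□■□
□■□■■■
gen 4: □□■■■□
□□■□□■
■■□□■□
■■□■□□
□□■□■□
□■□■■■
gen 5: □□■■■□
□□■□□■
■■□□□□
■■□□■■
□□■□□□
□■□■■■
gen 6: □□□□□□
□□■■□■
■■□□□□
■■□□■■
□□■□□□
□■□■■■
gen 7: □□□□□□
□□■■□■
■■□□□□
■■□□■■
□□■□■□
□■□□□□
gen 8: □□□□□□
■□■■□■
□□□□□□
□■□□■■
□□■□■□
□■□□□□
gen 9: □□□□□□
■□■■□■
□□□□□□
□■□□■■
□□■□■■
□■□□■■
gen 10: □□□□□□
■□■■□■
□□□□□■
□■□□□□
□□■□■□
□■□□■■
gen 11: □□□□□■
■□■■■□
□□□□□□
□■□□□□
□□■□■□
□■□□■■
gen 12: □□□□■■
■□■□□■
□□□□■□
□■□□□□
□□■□■□
□■□□■■
gen 13: □□□■□□
■□■□■■
□□□□■□
□■□□□□
□□■□■□
□■□□■■
gen 14: □□□■■□
■□■■□□
□□□□□□
□■□□□□
□□■□■□
□■□□■■

11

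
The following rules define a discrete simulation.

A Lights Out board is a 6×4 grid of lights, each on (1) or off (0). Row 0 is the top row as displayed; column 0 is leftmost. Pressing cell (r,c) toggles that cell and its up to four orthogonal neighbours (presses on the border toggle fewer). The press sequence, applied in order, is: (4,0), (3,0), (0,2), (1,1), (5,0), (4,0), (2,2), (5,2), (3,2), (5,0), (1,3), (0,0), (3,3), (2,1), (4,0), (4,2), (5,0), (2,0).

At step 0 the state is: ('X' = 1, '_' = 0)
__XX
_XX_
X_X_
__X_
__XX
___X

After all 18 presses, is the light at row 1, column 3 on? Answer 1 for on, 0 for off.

0) __XX
_XX_
X_X_
__X_
__XX
___X
1) __XX
_XX_
X_X_
X_X_
XXXX
X__X
2) __XX
_XX_
__X_
_XX_
_XXX
X__X
3) _X__
_X__
__X_
_XX_
_XXX
X__X
4) ____
X_X_
_XX_
_XX_
_XXX
X__X
5) ____
X_X_
_XX_
_XX_
XXXX
_X_X
6) ____
X_X_
_XX_
XXX_
__XX
XX_X
7) ____
X___
___X
XX__
__XX
XX_X
8) ____
X___
___X
XX__
___X
X_X_
9) ____
X___
__XX
X_XX
__XX
X_X_
10) ____
X___
__XX
X_XX
X_XX
_XX_
11) ___X
X_XX
__X_
X_XX
X_XX
_XX_
12) XX_X
__XX
__X_
X_XX
X_XX
_XX_
13) XX_X
__XX
__XX
X___
X_X_
_XX_
14) XX_X
_XXX
XX_X
XX__
X_X_
_XX_
15) XX_X
_XXX
XX_X
_X__
_XX_
XXX_
16) XX_X
_XXX
XX_X
_XX_
___X
XX__
17) XX_X
_XXX
XX_X
_XX_
X__X
____
18) XX_X
XXXX
___X
XXX_
X__X
____

1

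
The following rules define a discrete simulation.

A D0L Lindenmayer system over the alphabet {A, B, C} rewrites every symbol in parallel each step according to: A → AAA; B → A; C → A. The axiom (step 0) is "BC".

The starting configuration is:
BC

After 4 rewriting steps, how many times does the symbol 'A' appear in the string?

k=0  BC
k=1  AA
k=2  AAAAAA
k=3  AAAAAAAAAAAAAAAAAA
k=4  AAAAAAAAAAAAAAAAAAAAAAAAAAAAAAAAAAAAAAAAAAAAAAAAAAAAAA

54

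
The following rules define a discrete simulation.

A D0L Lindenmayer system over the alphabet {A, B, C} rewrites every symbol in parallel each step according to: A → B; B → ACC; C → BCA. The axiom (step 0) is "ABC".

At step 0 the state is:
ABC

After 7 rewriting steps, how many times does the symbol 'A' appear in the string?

[0] ABC
[1] BACCBCA
[2] ACCBBCABCAACCBCAB
[3] BBCABCAACCACCBCABACCBCABBBCABCAACCBCABACC
[4] ACCACCBCABACCBCABBBCABCABBCABCAACCBCABACCBBCABCAACCBCABACCACCACCBCABACCBCABBBCABCAACCBCABACCBBCABCA
[5] BBCABCABBCABCAACCBCABACCBBCABCAACCBCABACCACCACCBCABACCBCAB…ACCACCBCABACCBCABBBCABCAACCBCABACCBBCABCAACCACCBCABACCBCAB  (len 239)
[6] ACCACCBCABACCBCABACCACCBCABACCBCABBBCABCAACCBCABACCBBCABCA…ACCACCBCABACCBCABBBCABCABBCABCAACCBCABACCBBCABCAACCBCABACC  (len 577)
[7] BBCABCABBCABCAACCBCABACCBBCABCAACCBCABACCBBCABCABBCABCAACC…ACCBCABACCBBCABCAACCACCBCABACCBCABBBCABCAACCBCABACCBBCABCA  (len 1393)

408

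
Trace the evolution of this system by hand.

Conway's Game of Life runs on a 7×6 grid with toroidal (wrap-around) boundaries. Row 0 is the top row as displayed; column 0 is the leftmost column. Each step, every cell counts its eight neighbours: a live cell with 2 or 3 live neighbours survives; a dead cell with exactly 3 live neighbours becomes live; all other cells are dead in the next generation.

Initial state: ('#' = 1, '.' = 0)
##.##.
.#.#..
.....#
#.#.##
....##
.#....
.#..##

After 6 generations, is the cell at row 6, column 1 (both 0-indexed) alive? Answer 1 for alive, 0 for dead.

0

0) ##.##.
.#.#..
.....#
#.#.##
....##
.#....
.#..##
1) .#.#..
.#.#.#
.###.#
#..#..
.#.##.
......
.#.###
2) .#.#.#
.#.#..
.#.#.#
#....#
..###.
#....#
#..##.
3) .#.#.#
.#.#..
.#...#
##...#
.#.##.
###...
.###..
4) .#.#..
.#....
.#..##
.#...#
...##.
#...#.
...##.
5) ...##.
.#..#.
.##.##
..##.#
#..##.
......
..####
6) ......
##....
.#...#
......
..####
..#...
..#..#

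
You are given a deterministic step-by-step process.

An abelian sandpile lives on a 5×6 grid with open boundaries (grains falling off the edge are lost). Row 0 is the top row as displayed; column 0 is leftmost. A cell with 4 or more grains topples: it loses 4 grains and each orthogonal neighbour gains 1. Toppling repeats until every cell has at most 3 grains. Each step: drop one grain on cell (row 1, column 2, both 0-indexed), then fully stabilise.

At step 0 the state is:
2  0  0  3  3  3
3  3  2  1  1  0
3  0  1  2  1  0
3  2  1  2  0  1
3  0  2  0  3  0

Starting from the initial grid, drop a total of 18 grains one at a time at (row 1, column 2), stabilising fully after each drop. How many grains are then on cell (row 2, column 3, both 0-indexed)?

3

[0] 2  0  0  3  3  3
3  3  2  1  1  0
3  0  1  2  1  0
3  2  1  2  0  1
3  0  2  0  3  0
[1] 2  0  0  3  3  3
3  3  3  1  1  0
3  0  1  2  1  0
3  2  1  2  0  1
3  0  2  0  3  0
[2] 3  1  1  3  3  3
1  1  1  2  1  0
1  2  2  2  1  0
1  3  1  2  0  1
0  1  2  0  3  0
[3] 3  1  1  3  3  3
1  1  2  2  1  0
1  2  2  2  1  0
1  3  1  2  0  1
0  1  2  0  3  0
[4] 3  1  1  3  3  3
1  1  3  2  1  0
1  2  2  2  1  0
1  3  1  2  0  1
0  1  2  0  3  0
[5] 3  1  2  3  3  3
1  2  0  3  1  0
1  2  3  2  1  0
1  3  1  2  0  1
0  1  2  0  3  0
[6] 3  1  2  3  3  3
1  2  1  3  1  0
1  2  3  2  1  0
1  3  1  2  0  1
0  1  2  0  3  0
[7] 3  1  2  3  3  3
1  2  2  3  1  0
1  2  3  2  1  0
1  3  1  2  0  1
0  1  2  0  3  0
[8] 3  1  2  3  3  3
1  2  3  3  1  0
1  2  3  2  1  0
1  3  1  2  0  1
0  1  2  0  3  0
[9] 3  2  0  2  1  0
1  3  3  2  3  1
1  3  1  0  2  0
1  3  2  3  0  1
0  1  2  0  3  0
[10] 3  3  1  2  1  0
2  1  1  3  3  1
2  1  3  0  2  0
2  0  3  3  0  1
0  2  2  0  3  0
[11] 3  3  1  2  1  0
2  1  2  3  3  1
2  1  3  0  2  0
2  0  3  3  0  1
0  2  2  0  3  0
[12] 3  3  1  2  1  0
2  1  3  3  3  1
2  1  3  0  2  0
2  0  3  3  0  1
0  2  2  0  3  0
[13] 3  3  2  3  2  0
2  2  2  1  0  2
2  2  1  3  3  0
2  1  1  0  1  1
0  2  3  1  3  0
[14] 3  3  2  3  2  0
2  2  3  1  0  2
2  2  1  3  3  0
2  1  1  0  1  1
0  2  3  1  3  0
[15] 3  3  3  3  2  0
2  3  0  2  0  2
2  2  2  3  3  0
2  1  1  0  1  1
0  2  3  1  3  0
[16] 3  3  3  3  2  0
2  3  1  2  0  2
2  2  2  3  3  0
2  1  1  0  1  1
0  2  3  1  3  0
[17] 3  3  3  3  2  0
2  3  2  2  0  2
2  2  2  3  3  0
2  1  1  0  1  1
0  2  3  1  3  0
[18] 3  3  3  3  2  0
2  3  3  2  0  2
2  2  2  3  3  0
2  1  1  0  1  1
0  2  3  1  3  0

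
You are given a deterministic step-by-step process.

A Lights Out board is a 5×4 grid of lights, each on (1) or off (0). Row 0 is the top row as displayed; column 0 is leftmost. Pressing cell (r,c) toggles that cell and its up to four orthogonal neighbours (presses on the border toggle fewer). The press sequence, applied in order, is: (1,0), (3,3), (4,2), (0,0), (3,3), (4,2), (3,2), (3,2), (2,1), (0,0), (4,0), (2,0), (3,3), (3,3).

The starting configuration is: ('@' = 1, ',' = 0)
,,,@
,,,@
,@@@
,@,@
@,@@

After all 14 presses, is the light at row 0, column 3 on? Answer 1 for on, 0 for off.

t=0: ,,,@
,,,@
,@@@
,@,@
@,@@
t=1: @,,@
@@,@
@@@@
,@,@
@,@@
t=2: @,,@
@@,@
@@@,
,@@,
@,@,
t=3: @,,@
@@,@
@@@,
,@,,
@@,@
t=4: ,@,@
,@,@
@@@,
,@,,
@@,@
t=5: ,@,@
,@,@
@@@@
,@@@
@@,,
t=6: ,@,@
,@,@
@@@@
,@,@
@,@@
t=7: ,@,@
,@,@
@@,@
,,@,
@,,@
t=8: ,@,@
,@,@
@@@@
,@,@
@,@@
t=9: ,@,@
,,,@
,,,@
,,,@
@,@@
t=10: @,,@
@,,@
,,,@
,,,@
@,@@
t=11: @,,@
@,,@
,,,@
@,,@
,@@@
t=12: @,,@
,,,@
@@,@
,,,@
,@@@
t=13: @,,@
,,,@
@@,,
,,@,
,@@,
t=14: @,,@
,,,@
@@,@
,,,@
,@@@

1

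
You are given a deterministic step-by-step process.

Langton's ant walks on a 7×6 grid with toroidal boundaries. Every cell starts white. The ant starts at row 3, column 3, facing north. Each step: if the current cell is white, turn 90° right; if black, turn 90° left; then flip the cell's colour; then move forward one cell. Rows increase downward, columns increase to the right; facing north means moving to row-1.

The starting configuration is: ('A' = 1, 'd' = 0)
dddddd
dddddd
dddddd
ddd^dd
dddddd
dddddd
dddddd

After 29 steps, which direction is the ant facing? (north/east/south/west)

0) dddddd
dddddd
dddddd
ddd^dd
dddddd
dddddd
dddddd
1) dddddd
dddddd
dddddd
dddA>d
dddddd
dddddd
dddddd
2) dddddd
dddddd
dddddd
dddAAd
ddddvd
dddddd
dddddd
3) dddddd
dddddd
dddddd
dddAAd
ddd<Ad
dddddd
dddddd
4) dddddd
dddddd
dddddd
ddd^Ad
dddAAd
dddddd
dddddd
5) dddddd
dddddd
dddddd
dd<dAd
dddAAd
dddddd
dddddd
6) dddddd
dddddd
dd^ddd
ddAdAd
dddAAd
dddddd
dddddd
7) dddddd
dddddd
ddA>dd
ddAdAd
dddAAd
dddddd
dddddd
8) dddddd
dddddd
ddAAdd
ddAvAd
dddAAd
dddddd
dddddd
9) dddddd
dddddd
ddAAdd
dd<AAd
dddAAd
dddddd
dddddd
10) dddddd
dddddd
ddAAdd
dddAAd
ddvAAd
dddddd
dddddd
11) dddddd
dddddd
ddAAdd
dddAAd
d<AAAd
dddddd
dddddd
12) dddddd
dddddd
ddAAdd
d^dAAd
dAAAAd
dddddd
dddddd
13) dddddd
dddddd
ddAAdd
dA>AAd
dAAAAd
dddddd
dddddd
14) dddddd
dddddd
ddAAdd
dAAAAd
dAvAAd
dddddd
dddddd
15) dddddd
dddddd
ddAAdd
dAAAAd
dAd>Ad
dddddd
dddddd
16) dddddd
dddddd
ddAAdd
dAA^Ad
dAddAd
dddddd
dddddd
17) dddddd
dddddd
ddAAdd
dA<dAd
dAddAd
dddddd
dddddd
18) dddddd
dddddd
ddAAdd
dAddAd
dAvdAd
dddddd
dddddd
19) dddddd
dddddd
ddAAdd
dAddAd
d<AdAd
dddddd
dddddd
20) dddddd
dddddd
ddAAdd
dAddAd
ddAdAd
dvdddd
dddddd
21) dddddd
dddddd
ddAAdd
dAddAd
ddAdAd
<Adddd
dddddd
22) dddddd
dddddd
ddAAdd
dAddAd
^dAdAd
AAdddd
dddddd
23) dddddd
dddddd
ddAAdd
dAddAd
A>AdAd
AAdddd
dddddd
24) dddddd
dddddd
ddAAdd
dAddAd
AAAdAd
Avdddd
dddddd
25) dddddd
dddddd
ddAAdd
dAddAd
AAAdAd
Ad>ddd
dddddd
26) dddddd
dddddd
ddAAdd
dAddAd
AAAdAd
AdAddd
ddvddd
27) dddddd
dddddd
ddAAdd
dAddAd
AAAdAd
AdAddd
d<Addd
28) dddddd
dddddd
ddAAdd
dAddAd
AAAdAd
A^Addd
dAAddd
29) dddddd
dddddd
ddAAdd
dAddAd
AAAdAd
AA>ddd
dAAddd

east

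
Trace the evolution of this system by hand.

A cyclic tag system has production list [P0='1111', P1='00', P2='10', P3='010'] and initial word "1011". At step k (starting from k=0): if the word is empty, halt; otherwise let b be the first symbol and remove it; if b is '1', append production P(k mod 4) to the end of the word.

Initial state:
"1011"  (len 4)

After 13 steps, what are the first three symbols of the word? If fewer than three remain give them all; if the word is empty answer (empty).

gen 0: "1011"  (len 4)
gen 1: "0111111"  (len 7)
gen 2: "111111"  (len 6)
gen 3: "1111110"  (len 7)
gen 4: "111110010"  (len 9)
gen 5: "111100101111"  (len 12)
gen 6: "1110010111100"  (len 13)
gen 7: "11001011110010"  (len 14)
gen 8: "1001011110010010"  (len 16)
gen 9: "0010111100100101111"  (len 19)
gen 10: "010111100100101111"  (len 18)
gen 11: "10111100100101111"  (len 17)
gen 12: "0111100100101111010"  (len 19)
gen 13: "111100100101111010"  (len 18)

111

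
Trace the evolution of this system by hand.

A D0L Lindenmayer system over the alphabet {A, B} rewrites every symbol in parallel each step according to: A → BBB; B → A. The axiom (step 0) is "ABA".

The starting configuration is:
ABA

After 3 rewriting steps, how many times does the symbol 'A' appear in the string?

0) ABA
1) BBBABBB
2) AAABBBAAA
3) BBBBBBBBBAAABBBBBBBBB

3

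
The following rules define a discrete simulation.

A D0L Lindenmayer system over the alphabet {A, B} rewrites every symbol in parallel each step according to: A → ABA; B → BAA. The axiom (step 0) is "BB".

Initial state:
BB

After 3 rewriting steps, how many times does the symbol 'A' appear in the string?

36

gen 0: BB
gen 1: BAABAA
gen 2: BAAABAABABAAABAABA
gen 3: BAAABAABAABABAAABAABABAAABABAAABAABAABABAAABAABABAAABA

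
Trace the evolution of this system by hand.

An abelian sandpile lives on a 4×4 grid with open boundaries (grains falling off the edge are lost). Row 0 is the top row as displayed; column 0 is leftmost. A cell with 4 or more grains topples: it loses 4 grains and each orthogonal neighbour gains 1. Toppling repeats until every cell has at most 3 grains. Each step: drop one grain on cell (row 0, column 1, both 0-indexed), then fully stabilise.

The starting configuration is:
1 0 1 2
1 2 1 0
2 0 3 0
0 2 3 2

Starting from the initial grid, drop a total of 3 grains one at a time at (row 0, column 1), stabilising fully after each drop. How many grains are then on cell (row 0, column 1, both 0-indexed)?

gen 0: 1 0 1 2
1 2 1 0
2 0 3 0
0 2 3 2
gen 1: 1 1 1 2
1 2 1 0
2 0 3 0
0 2 3 2
gen 2: 1 2 1 2
1 2 1 0
2 0 3 0
0 2 3 2
gen 3: 1 3 1 2
1 2 1 0
2 0 3 0
0 2 3 2

3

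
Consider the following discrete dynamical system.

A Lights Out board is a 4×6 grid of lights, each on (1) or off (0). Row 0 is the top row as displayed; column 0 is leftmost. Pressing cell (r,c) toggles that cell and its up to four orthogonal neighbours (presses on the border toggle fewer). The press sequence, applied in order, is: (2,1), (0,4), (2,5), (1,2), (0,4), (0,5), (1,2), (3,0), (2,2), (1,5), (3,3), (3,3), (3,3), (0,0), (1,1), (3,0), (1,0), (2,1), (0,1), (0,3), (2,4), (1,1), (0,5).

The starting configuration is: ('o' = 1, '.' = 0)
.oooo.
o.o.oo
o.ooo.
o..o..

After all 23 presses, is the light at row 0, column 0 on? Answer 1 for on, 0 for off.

1

[0] .oooo.
o.o.oo
o.ooo.
o..o..
[1] .oooo.
ooo.oo
.o.oo.
oo.o..
[2] .oo..o
ooo..o
.o.oo.
oo.o..
[3] .oo..o
ooo...
.o.o.o
oo.o.o
[4] .o...o
o..o..
.ooo.o
oo.o.o
[5] .o.oo.
o..oo.
.ooo.o
oo.o.o
[6] .o.o.o
o..ooo
.ooo.o
oo.o.o
[7] .ooo.o
ooo.oo
.o.o.o
oo.o.o
[8] .ooo.o
ooo.oo
oo.o.o
...o.o
[9] .ooo.o
oo..oo
o.o..o
..oo.o
[10] .ooo..
oo....
o.o...
..oo.o
[11] .ooo..
oo....
o.oo..
....oo
[12] .ooo..
oo....
o.o...
..oo.o
[13] .ooo..
oo....
o.oo..
....oo
[14] o.oo..
.o....
o.oo..
....oo
[15] oooo..
o.o...
oooo..
....oo
[16] oooo..
o.o...
.ooo..
oo..oo
[17] .ooo..
.oo...
oooo..
oo..oo
[18] .ooo..
..o...
...o..
o...oo
[19] o..o..
.oo...
...o..
o...oo
[20] o.o.o.
.ooo..
...o..
o...oo
[21] o.o.o.
.oooo.
....oo
o....o
[22] ooo.o.
o..oo.
.o..oo
o....o
[23] ooo..o
o..ooo
.o..oo
o....o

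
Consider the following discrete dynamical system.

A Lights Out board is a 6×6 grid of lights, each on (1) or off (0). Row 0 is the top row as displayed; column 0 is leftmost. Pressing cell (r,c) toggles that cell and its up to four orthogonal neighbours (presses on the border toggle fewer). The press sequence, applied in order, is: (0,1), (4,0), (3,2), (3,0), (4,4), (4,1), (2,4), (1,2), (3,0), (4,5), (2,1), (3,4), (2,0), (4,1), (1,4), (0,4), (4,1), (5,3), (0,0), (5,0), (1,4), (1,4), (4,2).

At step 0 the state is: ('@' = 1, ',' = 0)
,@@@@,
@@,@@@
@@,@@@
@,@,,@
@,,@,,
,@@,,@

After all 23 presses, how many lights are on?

21

t=0: ,@@@@,
@@,@@@
@@,@@@
@,@,,@
@,,@,,
,@@,,@
t=1: @,,@@,
@,,@@@
@@,@@@
@,@,,@
@,,@,,
,@@,,@
t=2: @,,@@,
@,,@@@
@@,@@@
,,@,,@
,@,@,,
@@@,,@
t=3: @,,@@,
@,,@@@
@@@@@@
,@,@,@
,@@@,,
@@@,,@
t=4: @,,@@,
@,,@@@
,@@@@@
@,,@,@
@@@@,,
@@@,,@
t=5: @,,@@,
@,,@@@
,@@@@@
@,,@@@
@@@,@@
@@@,@@
t=6: @,,@@,
@,,@@@
,@@@@@
@@,@@@
,,,,@@
@,@,@@
t=7: @,,@@,
@,,@,@
,@@,,,
@@,@,@
,,,,@@
@,@,@@
t=8: @,@@@,
@@@,,@
,@,,,,
@@,@,@
,,,,@@
@,@,@@
t=9: @,@@@,
@@@,,@
@@,,,,
,,,@,@
@,,,@@
@,@,@@
t=10: @,@@@,
@@@,,@
@@,,,,
,,,@,,
@,,,,,
@,@,@,
t=11: @,@@@,
@,@,,@
,,@,,,
,@,@,,
@,,,,,
@,@,@,
t=12: @,@@@,
@,@,,@
,,@,@,
,@,,@@
@,,,@,
@,@,@,
t=13: @,@@@,
,,@,,@
@@@,@,
@@,,@@
@,,,@,
@,@,@,
t=14: @,@@@,
,,@,,@
@@@,@,
@,,,@@
,@@,@,
@@@,@,
t=15: @,@@,,
,,@@@,
@@@,,,
@,,,@@
,@@,@,
@@@,@,
t=16: @,@,@@
,,@@,,
@@@,,,
@,,,@@
,@@,@,
@@@,@,
t=17: @,@,@@
,,@@,,
@@@,,,
@@,,@@
@,,,@,
@,@,@,
t=18: @,@,@@
,,@@,,
@@@,,,
@@,,@@
@,,@@,
@,,@,,
t=19: ,@@,@@
@,@@,,
@@@,,,
@@,,@@
@,,@@,
@,,@,,
t=20: ,@@,@@
@,@@,,
@@@,,,
@@,,@@
,,,@@,
,@,@,,
t=21: ,@@,,@
@,@,@@
@@@,@,
@@,,@@
,,,@@,
,@,@,,
t=22: ,@@,@@
@,@@,,
@@@,,,
@@,,@@
,,,@@,
,@,@,,
t=23: ,@@,@@
@,@@,,
@@@,,,
@@@,@@
,@@,@,
,@@@,,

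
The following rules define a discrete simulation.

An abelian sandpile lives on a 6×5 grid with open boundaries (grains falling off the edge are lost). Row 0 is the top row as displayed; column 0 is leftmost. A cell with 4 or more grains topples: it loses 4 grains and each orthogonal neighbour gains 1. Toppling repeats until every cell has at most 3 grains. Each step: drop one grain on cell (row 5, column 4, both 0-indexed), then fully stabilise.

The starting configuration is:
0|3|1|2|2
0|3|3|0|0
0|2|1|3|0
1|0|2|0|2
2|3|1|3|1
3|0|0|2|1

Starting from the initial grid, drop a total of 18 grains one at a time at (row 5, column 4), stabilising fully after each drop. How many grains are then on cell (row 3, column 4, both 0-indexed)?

3

t=0: 0|3|1|2|2
0|3|3|0|0
0|2|1|3|0
1|0|2|0|2
2|3|1|3|1
3|0|0|2|1
t=1: 0|3|1|2|2
0|3|3|0|0
0|2|1|3|0
1|0|2|0|2
2|3|1|3|1
3|0|0|2|2
t=2: 0|3|1|2|2
0|3|3|0|0
0|2|1|3|0
1|0|2|0|2
2|3|1|3|1
3|0|0|2|3
t=3: 0|3|1|2|2
0|3|3|0|0
0|2|1|3|0
1|0|2|0|2
2|3|1|3|2
3|0|0|3|0
t=4: 0|3|1|2|2
0|3|3|0|0
0|2|1|3|0
1|0|2|0|2
2|3|1|3|2
3|0|0|3|1
t=5: 0|3|1|2|2
0|3|3|0|0
0|2|1|3|0
1|0|2|0|2
2|3|1|3|2
3|0|0|3|2
t=6: 0|3|1|2|2
0|3|3|0|0
0|2|1|3|0
1|0|2|0|2
2|3|1|3|2
3|0|0|3|3
t=7: 0|3|1|2|2
0|3|3|0|0
0|2|1|3|0
1|0|2|1|3
2|3|2|1|0
3|0|1|1|2
t=8: 0|3|1|2|2
0|3|3|0|0
0|2|1|3|0
1|0|2|1|3
2|3|2|1|0
3|0|1|1|3
t=9: 0|3|1|2|2
0|3|3|0|0
0|2|1|3|0
1|0|2|1|3
2|3|2|1|1
3|0|1|2|0
t=10: 0|3|1|2|2
0|3|3|0|0
0|2|1|3|0
1|0|2|1|3
2|3|2|1|1
3|0|1|2|1
t=11: 0|3|1|2|2
0|3|3|0|0
0|2|1|3|0
1|0|2|1|3
2|3|2|1|1
3|0|1|2|2
t=12: 0|3|1|2|2
0|3|3|0|0
0|2|1|3|0
1|0|2|1|3
2|3|2|1|1
3|0|1|2|3
t=13: 0|3|1|2|2
0|3|3|0|0
0|2|1|3|0
1|0|2|1|3
2|3|2|1|2
3|0|1|3|0
t=14: 0|3|1|2|2
0|3|3|0|0
0|2|1|3|0
1|0|2|1|3
2|3|2|1|2
3|0|1|3|1
t=15: 0|3|1|2|2
0|3|3|0|0
0|2|1|3|0
1|0|2|1|3
2|3|2|1|2
3|0|1|3|2
t=16: 0|3|1|2|2
0|3|3|0|0
0|2|1|3|0
1|0|2|1|3
2|3|2|1|2
3|0|1|3|3
t=17: 0|3|1|2|2
0|3|3|0|0
0|2|1|3|0
1|0|2|1|3
2|3|2|2|3
3|0|2|0|1
t=18: 0|3|1|2|2
0|3|3|0|0
0|2|1|3|0
1|0|2|1|3
2|3|2|2|3
3|0|2|0|2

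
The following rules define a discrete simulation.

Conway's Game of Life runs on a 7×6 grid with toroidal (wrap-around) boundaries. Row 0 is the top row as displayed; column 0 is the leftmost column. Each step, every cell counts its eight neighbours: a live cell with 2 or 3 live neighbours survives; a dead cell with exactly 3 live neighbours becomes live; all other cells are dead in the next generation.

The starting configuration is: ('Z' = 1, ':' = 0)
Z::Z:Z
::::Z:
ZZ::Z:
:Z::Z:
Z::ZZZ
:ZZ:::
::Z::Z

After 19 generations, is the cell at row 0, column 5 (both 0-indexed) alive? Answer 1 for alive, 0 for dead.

1

gen 0: Z::Z:Z
::::Z:
ZZ::Z:
:Z::Z:
Z::ZZZ
:ZZ:::
::Z::Z
gen 1: Z::Z:Z
:Z:ZZ:
ZZ:ZZ:
:ZZ:::
Z::ZZZ
:ZZ:::
::ZZZZ
gen 2: ZZ::::
:Z::::
Z:::ZZ
::::::
Z::ZZZ
:Z::::
:::::Z
gen 3: ZZ::::
:Z::::
Z::::Z
:::Z::
Z:::ZZ
::::::
:Z::::
gen 4: ZZZ:::
:Z:::Z
Z:::::
::::::
::::ZZ
Z::::Z
ZZ::::
gen 5: ::Z::Z
::Z::Z
Z:::::
:::::Z
Z:::ZZ
:Z::Z:
::Z:::
gen 6: :ZZZ::
ZZ:::Z
Z::::Z
::::Z:
Z:::Z:
ZZ:ZZ:
:ZZZ::
gen 7: :::ZZ:
::::ZZ
:Z::Z:
Z:::Z:
ZZ::Z:
Z:::Z:
::::::
gen 8: :::ZZZ
:::::Z
Z::ZZ:
Z::ZZ:
ZZ:ZZ:
ZZ::::
:::ZZZ
gen 9: Z::Z::
Z:::::
Z::Z::
Z:::::
:::ZZ:
:Z::::
::ZZ::
gen 10: :ZZZ::
ZZ:::Z
ZZ:::Z
:::ZZZ
::::::
::::Z:
:ZZZ::
gen 11: :::ZZ:
::::ZZ
:ZZ:::
::::ZZ
:::Z:Z
::ZZ::
:Z::Z:
gen 12: :::Z::
::Z:ZZ
Z::Z::
Z:ZZZZ
::ZZ:Z
::ZZ::
::::Z:
gen 13: :::Z:Z
::Z:ZZ
Z:::::
Z:::::
Z::::Z
::Z:::
::Z:Z:
gen 14: ::Z::Z
Z::ZZZ
ZZ::::
ZZ::::
ZZ:::Z
:Z:Z:Z
::Z:Z:
gen 15: ZZZ:::
::ZZZ:
::Z:Z:
::Z:::
::::ZZ
:Z:Z:Z
ZZZ:ZZ
gen 16: ::::::
::::ZZ
:ZZ:Z:
::::ZZ
Z:ZZZZ
:Z:Z::
::::Z:
gen 17: ::::ZZ
:::ZZZ
Z:::::
::::::
ZZZ:::
ZZ::::
::::::
gen 18: :::Z:Z
Z::Z::
::::ZZ
Z:::::
Z:Z:::
Z:Z:::
Z::::Z
gen 19: :::::Z
Z::Z::
Z:::ZZ
ZZ::::
Z::::Z
Z:::::
ZZ::ZZ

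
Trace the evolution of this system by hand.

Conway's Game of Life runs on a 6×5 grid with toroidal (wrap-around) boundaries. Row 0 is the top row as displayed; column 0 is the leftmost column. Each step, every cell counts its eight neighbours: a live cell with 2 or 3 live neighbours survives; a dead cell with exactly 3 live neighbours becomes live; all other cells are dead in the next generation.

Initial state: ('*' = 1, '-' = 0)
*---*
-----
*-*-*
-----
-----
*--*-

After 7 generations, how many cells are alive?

4

0) *---*
-----
*-*-*
-----
-----
*--*-
1) *---*
-*-*-
-----
-----
-----
*----
2) **--*
*---*
-----
-----
-----
*---*
3) -*-*-
-*--*
-----
-----
-----
-*--*
4) -*-**
*-*--
-----
-----
-----
*-*--
5) ---**
*****
-----
-----
-----
*****
6) -----
***--
*****
-----
*****
***--
7) -----
-----
---**
-----
---**
-----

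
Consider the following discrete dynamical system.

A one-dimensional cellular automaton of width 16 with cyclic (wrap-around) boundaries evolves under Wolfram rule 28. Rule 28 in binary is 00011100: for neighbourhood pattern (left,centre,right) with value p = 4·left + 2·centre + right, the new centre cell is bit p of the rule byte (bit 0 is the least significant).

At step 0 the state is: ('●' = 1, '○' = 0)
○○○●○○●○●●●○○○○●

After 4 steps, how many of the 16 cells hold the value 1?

0) ○○○●○○●○●●●○○○○●
1) ●○○●●○●○●○○●○○○●
2) ○●○●○○●○●●○●●○○●
3) ○●○●●○●○●○○●○●○●
4) ○●○●○○●○●●○●○●○●

8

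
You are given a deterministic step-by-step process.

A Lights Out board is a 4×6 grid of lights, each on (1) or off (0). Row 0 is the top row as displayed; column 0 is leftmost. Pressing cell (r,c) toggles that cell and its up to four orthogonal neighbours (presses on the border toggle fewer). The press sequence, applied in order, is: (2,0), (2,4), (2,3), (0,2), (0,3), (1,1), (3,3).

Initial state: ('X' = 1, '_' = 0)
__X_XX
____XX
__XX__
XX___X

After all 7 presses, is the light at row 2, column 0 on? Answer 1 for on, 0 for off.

1

k=0  __X_XX
____XX
__XX__
XX___X
k=1  __X_XX
X___XX
XXXX__
_X___X
k=2  __X_XX
X____X
XXX_XX
_X__XX
k=3  __X_XX
X__X_X
XX_X_X
_X_XXX
k=4  _X_XXX
X_XX_X
XX_X_X
_X_XXX
k=5  _XX__X
X_X__X
XX_X_X
_X_XXX
k=6  __X__X
_X___X
X__X_X
_X_XXX
k=7  __X__X
_X___X
X____X
_XX__X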